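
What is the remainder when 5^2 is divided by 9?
5^{2} = 25 ≡ 7 mod 9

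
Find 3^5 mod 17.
By repeated squaring mod 17: 3^{1}≡3, 3^{2}≡9, 3^{4}≡13. Then 3^{5} = 3^{4+1} ≡ 13 × 3 ≡ 5 mod 17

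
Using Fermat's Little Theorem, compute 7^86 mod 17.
By Fermat: 7^{16} ≡ 1 (mod 17). 86 = 5×16 + 6. So 7^{86} ≡ 7^{6} ≡ 9 (mod 17)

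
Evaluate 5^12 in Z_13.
Using Fermat: 5^{12} ≡ 1 (mod 13). 12 ≡ 0 (mod 12). So 5^{12} ≡ 5^{0} ≡ 1 (mod 13)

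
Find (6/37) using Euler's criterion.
(6/37) = 6^{18} mod 37 = -1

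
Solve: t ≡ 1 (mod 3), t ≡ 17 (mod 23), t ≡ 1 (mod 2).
M = 3 × 23 × 2 = 138. M₁ = 46, y₁ ≡ 1 (mod 3). M₂ = 6, y₂ ≡ 4 (mod 23). M₃ = 69, y₃ ≡ 1 (mod 2). t = 1×46×1 + 17×6×4 + 1×69×1 ≡ 109 (mod 138)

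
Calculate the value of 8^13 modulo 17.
By repeated squaring mod 17: 8^{1}≡8, 8^{2}≡13, 8^{4}≡16, 8^{8}≡1. Then 8^{13} = 8^{8+4+1} ≡ 1 × 16 × 8 ≡ 9 mod 17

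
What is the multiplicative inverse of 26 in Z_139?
Since 139 is prime, by Fermat 26^(-1) ≡ 26^{137} ≡ 123 (mod 139). Verify: 26 × 123 = 3198 ≡ 1 (mod 139)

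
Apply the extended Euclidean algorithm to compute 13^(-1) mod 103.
Extended GCD: 13(8) + 103(-1) = 1. So 13^(-1) ≡ 8 (mod 103). Verify: 13 × 8 = 104 ≡ 1 (mod 103)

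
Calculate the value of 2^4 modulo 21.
2^{4} = 16 ≡ 16 (mod 21)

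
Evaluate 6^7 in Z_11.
By repeated squaring (mod 11): 6^{1}≡6, 6^{2}≡3, 6^{4}≡9. Then 6^{7} = 6^{4+2+1} ≡ 9 × 3 × 6 ≡ 8 (mod 11)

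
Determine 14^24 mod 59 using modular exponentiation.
By repeated squaring mod 59: 14^{1}≡14, 14^{2}≡19, 14^{4}≡7, 14^{8}≡49, 14^{16}≡41. Then 14^{24} = 14^{16+8} ≡ 41 × 49 ≡ 3 mod 59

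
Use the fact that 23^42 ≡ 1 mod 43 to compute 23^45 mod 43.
By Fermat: 23^{42} ≡ 1 mod 43. So 23^{45} = 23^{42} · 23^{3} ≡ 23^{3} ≡ 41 mod 43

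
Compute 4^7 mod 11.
By repeated squaring (mod 11): 4^{1}≡4, 4^{2}≡5, 4^{4}≡3. Then 4^{7} = 4^{4+2+1} ≡ 3 × 5 × 4 ≡ 5 (mod 11)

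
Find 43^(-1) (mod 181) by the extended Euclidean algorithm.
Extended GCD: 43(80) + 181(-19) = 1. So 43^(-1) ≡ 80 (mod 181). Verify: 43 × 80 = 3440 ≡ 1 (mod 181)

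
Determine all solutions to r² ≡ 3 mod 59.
The square roots of 3 mod 59 are 48 and 11. Verify: 48² = 2304 ≡ 3 mod 59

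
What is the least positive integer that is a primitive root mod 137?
g = 3. For each prime q|136: 3^{68}≡136, 3^{8}≡122, none ≡ 1, so ord_137(3) = 136 and 3 is a primitive root.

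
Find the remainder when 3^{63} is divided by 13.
By Fermat: 3^{12} ≡ 1 mod 13. 63 = 5×12 + 3. So 3^{63} ≡ 3^{3} ≡ 1 mod 13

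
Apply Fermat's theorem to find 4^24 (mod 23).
By Fermat: 4^{22} ≡ 1 (mod 23). So 4^{24} = 4^{22} · 4^{2} ≡ 4^{2} ≡ 16 (mod 23)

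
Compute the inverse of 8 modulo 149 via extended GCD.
Extended GCD: 8(56) + 149(-3) = 1. So 8^(-1) ≡ 56 (mod 149). Verify: 8 × 56 = 448 ≡ 1 (mod 149)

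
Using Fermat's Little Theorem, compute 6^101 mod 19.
By Fermat: 6^{18} ≡ 1 mod 19. 101 = 5×18 + 11. So 6^{101} ≡ 6^{11} ≡ 17 mod 19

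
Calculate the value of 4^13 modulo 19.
By repeated squaring (mod 19): 4^{1}≡4, 4^{2}≡16, 4^{4}≡9, 4^{8}≡5. Then 4^{13} = 4^{8+4+1} ≡ 5 × 9 × 4 ≡ 9 (mod 19)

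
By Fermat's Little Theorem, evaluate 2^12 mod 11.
By Fermat: 2^{10} ≡ 1 mod 11. So 2^{12} = 2^{10} · 2^{2} ≡ 2^{2} ≡ 4 mod 11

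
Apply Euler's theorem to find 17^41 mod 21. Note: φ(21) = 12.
By Euler: 17^{12} ≡ 1 mod 21 since gcd(17, 21) = 1. 41 = 3×12 + 5. So 17^{41} ≡ 17^{5} ≡ 5 mod 21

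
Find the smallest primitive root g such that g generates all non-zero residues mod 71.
g = 7. Powers: [7, 49, 59, 58, 51, 2, 14, ...] generates all 70 non-zero residues.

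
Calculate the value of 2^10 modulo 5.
Using Fermat: 2^{4} ≡ 1 mod 5. 10 ≡ 2 mod 4. So 2^{10} ≡ 2^{2} ≡ 4 mod 5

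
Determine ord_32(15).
Powers of 15 mod 32: 15^1≡15, 15^2≡1. ord_32(15) = 2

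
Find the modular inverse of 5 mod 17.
Since 17 is prime, by Fermat 5^(-1) ≡ 5^{15} ≡ 7 mod 17. Verify: 5 × 7 = 35 ≡ 1 mod 17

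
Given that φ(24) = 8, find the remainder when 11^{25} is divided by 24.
By Euler: 11^{8} ≡ 1 (mod 24) since gcd(11, 24) = 1. 25 = 3×8 + 1. So 11^{25} ≡ 11^{1} ≡ 11 (mod 24)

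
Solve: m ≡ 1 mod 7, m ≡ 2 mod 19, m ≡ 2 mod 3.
M = 7 × 19 × 3 = 399. M₁ = 57, y₁ ≡ 1 mod 7. M₂ = 21, y₂ ≡ 10 mod 19. M₃ = 133, y₃ ≡ 1 mod 3. m = 1×57×1 + 2×21×10 + 2×133×1 ≡ 344 mod 399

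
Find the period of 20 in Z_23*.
Powers of 20 mod 23: 20^1≡20, 20^2≡9, 20^3≡19, 20^4≡12, 20^5≡10, 20^6≡16, 20^7≡21, 20^8≡6, 20^9≡5, 20^10≡8, 20^11≡22, 20^12≡3, 20^13≡14, 20^14≡4, 20^15≡11, 20^16≡13, 20^17≡7, 20^18≡2, 20^19≡17, 20^20≡18, 20^21≡15, 20^22≡1. So the order of 20 is 22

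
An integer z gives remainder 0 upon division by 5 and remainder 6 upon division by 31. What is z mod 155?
M = 5 × 31 = 155. M₁ = 31, y₁ ≡ 1 mod 5. M₂ = 5, y₂ ≡ 25 mod 31. z = 0×31×1 + 6×5×25 ≡ 130 mod 155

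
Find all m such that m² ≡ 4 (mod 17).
The square roots of 4 mod 17 are 2 and 15. Verify: 2² = 4 ≡ 4 (mod 17)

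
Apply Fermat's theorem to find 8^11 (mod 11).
By Fermat: 8^{10} ≡ 1 (mod 11). So 8^{11} = 8^{10} · 8^{1} ≡ 8^{1} ≡ 8 (mod 11)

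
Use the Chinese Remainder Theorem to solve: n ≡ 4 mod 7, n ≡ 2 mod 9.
M = 7 × 9 = 63. M₁ = 9, y₁ ≡ 4 mod 7. M₂ = 7, y₂ ≡ 4 mod 9. n = 4×9×4 + 2×7×4 ≡ 11 mod 63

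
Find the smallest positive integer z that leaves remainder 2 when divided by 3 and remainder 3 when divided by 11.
M = 3 × 11 = 33. M₁ = 11, y₁ ≡ 2 (mod 3). M₂ = 3, y₂ ≡ 4 (mod 11). z = 2×11×2 + 3×3×4 ≡ 14 (mod 33)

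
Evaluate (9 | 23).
(9/23) = 9^{11} mod 23 = 1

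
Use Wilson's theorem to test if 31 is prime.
(30)! mod 31 = 30. Since 30 ≡ -1 mod 31, 31 is prime.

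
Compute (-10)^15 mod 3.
Using Fermat: (-10)^{2} ≡ 1 mod 3. 15 ≡ 1 mod 2. So (-10)^{15} ≡ (-10)^{1} ≡ 2 mod 3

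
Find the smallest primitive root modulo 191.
g = 19. For each prime q|190: 19^{95}≡190, 19^{38}≡39, 19^{10}≡52, none ≡ 1, so ord_191(19) = 190 and 19 is a primitive root.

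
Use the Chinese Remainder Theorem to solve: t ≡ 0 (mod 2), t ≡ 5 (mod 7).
M = 2 × 7 = 14. M₁ = 7, y₁ ≡ 1 (mod 2). M₂ = 2, y₂ ≡ 4 (mod 7). t = 0×7×1 + 5×2×4 ≡ 12 (mod 14)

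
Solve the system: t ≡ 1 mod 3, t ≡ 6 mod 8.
M = 3 × 8 = 24. M₁ = 8, y₁ ≡ 2 mod 3. M₂ = 3, y₂ ≡ 3 mod 8. t = 1×8×2 + 6×3×3 ≡ 22 mod 24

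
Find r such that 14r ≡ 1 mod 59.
Since 59 is prime, by Fermat 14^(-1) ≡ 14^{57} ≡ 38 mod 59. Verify: 14 × 38 = 532 ≡ 1 mod 59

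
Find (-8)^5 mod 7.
By repeated squaring mod 7: (-8)^{1}≡6, (-8)^{2}≡1, (-8)^{4}≡1. Then (-8)^{5} = (-8)^{4+1} ≡ 1 × 6 ≡ 6 mod 7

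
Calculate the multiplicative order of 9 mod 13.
Powers of 9 mod 13: 9^1≡9, 9^2≡3, 9^3≡1. So the order of 9 is 3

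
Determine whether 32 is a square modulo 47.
By Euler's criterion: 32^{23} ≡ 1 mod 47. Since this equals 1, 32 is a QR.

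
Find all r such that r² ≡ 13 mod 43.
The square roots of 13 mod 43 are 23 and 20. Verify: 23² = 529 ≡ 13 mod 43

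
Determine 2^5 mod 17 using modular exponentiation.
By repeated squaring (mod 17): 2^{1}≡2, 2^{2}≡4, 2^{4}≡16. Then 2^{5} = 2^{4+1} ≡ 16 × 2 ≡ 15 (mod 17)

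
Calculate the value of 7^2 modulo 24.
7^{2} = 49 ≡ 1 mod 24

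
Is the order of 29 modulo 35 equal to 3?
Powers of 29 mod 35: 29^1≡29, 29^2≡1. Already 29^2≡1, so the order is 2 < 3. No, the actual order is 2.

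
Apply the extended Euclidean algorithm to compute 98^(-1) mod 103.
Extended GCD: 98(41) + 103(-39) = 1. So 98^(-1) ≡ 41 (mod 103). Verify: 98 × 41 = 4018 ≡ 1 (mod 103)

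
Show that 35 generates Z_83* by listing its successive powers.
35^1, 35^2, ..., 35^{82} mod 83: [35, 63, 47, 68, 56, 51, 42, 59, 73, 65, 34, 28, 67, 21, 71, 78, 74, 17, 14, 75, 52, 77, 39, 37, 50, 7, 79, 26, 80, 61, 60, 25, 45, 81, 13, 40, 72, 30, 54, 64, 82, 48, 20, 36, 15, 27, 32, 41, 24, 10, 18, 49, 55, 16, 62, 12, 5, 9, 66, 69, 8, 31, 6, 44, 46, 33, 76, 4, 57, 3, 22, 23, 58, 38, 2, 70, 43, 11, 53, 29, 19, 1]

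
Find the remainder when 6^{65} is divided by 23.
By Fermat: 6^{22} ≡ 1 mod 23. 65 = 2×22 + 21. So 6^{65} ≡ 6^{21} ≡ 4 mod 23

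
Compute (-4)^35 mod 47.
By repeated squaring (mod 47): (-4)^{1}≡43, (-4)^{2}≡16, (-4)^{4}≡21, (-4)^{8}≡18, (-4)^{16}≡42, (-4)^{32}≡25. Then (-4)^{35} = (-4)^{32+2+1} ≡ 25 × 16 × 43 ≡ 45 (mod 47)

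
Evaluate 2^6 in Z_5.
Using Fermat: 2^{4} ≡ 1 (mod 5). 6 ≡ 2 (mod 4). So 2^{6} ≡ 2^{2} ≡ 4 (mod 5)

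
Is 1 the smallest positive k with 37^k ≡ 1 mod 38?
Powers of 37 mod 38: 37^1≡37, 37^2≡1. 37^1≡37≢1, so ord ≠ 1. No, the actual order is 2.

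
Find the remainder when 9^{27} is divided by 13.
By Fermat: 9^{12} ≡ 1 mod 13. 27 = 2×12 + 3. So 9^{27} ≡ 9^{3} ≡ 1 mod 13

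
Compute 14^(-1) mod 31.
Since 31 is prime, by Fermat 14^(-1) ≡ 14^{29} ≡ 20 mod 31. Verify: 14 × 20 = 280 ≡ 1 mod 31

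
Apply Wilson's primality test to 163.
(162)! mod 163 = 162. Since 162 ≡ -1 mod 163, 163 is prime.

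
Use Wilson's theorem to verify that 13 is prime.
(12)! mod 13 = 12. Since this equals -1 (mod 13), Wilson confirms 13 is prime.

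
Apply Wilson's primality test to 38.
(37)! mod 38 = 0. Since 0 ≢ -1 mod 38, 38 is not prime.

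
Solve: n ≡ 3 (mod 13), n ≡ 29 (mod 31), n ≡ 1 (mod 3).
M = 13 × 31 × 3 = 1209. M₁ = 93, y₁ ≡ 7 (mod 13). M₂ = 39, y₂ ≡ 4 (mod 31). M₃ = 403, y₃ ≡ 1 (mod 3). n = 3×93×7 + 29×39×4 + 1×403×1 ≡ 835 (mod 1209)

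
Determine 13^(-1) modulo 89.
Since 89 is prime, by Fermat 13^(-1) ≡ 13^{87} ≡ 48 mod 89. Verify: 13 × 48 = 624 ≡ 1 mod 89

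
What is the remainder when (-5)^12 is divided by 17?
By repeated squaring mod 17: (-5)^{1}≡12, (-5)^{2}≡8, (-5)^{4}≡13, (-5)^{8}≡16. Then (-5)^{12} = (-5)^{8+4} ≡ 16 × 13 ≡ 4 mod 17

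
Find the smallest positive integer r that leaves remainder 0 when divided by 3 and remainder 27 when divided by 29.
M = 3 × 29 = 87. M₁ = 29, y₁ ≡ 2 (mod 3). M₂ = 3, y₂ ≡ 10 (mod 29). r = 0×29×2 + 27×3×10 ≡ 27 (mod 87)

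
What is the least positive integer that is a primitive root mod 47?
g = 5. Powers: [5, 25, 31, 14, 23, 21, 11, ...] generates all 46 non-zero residues.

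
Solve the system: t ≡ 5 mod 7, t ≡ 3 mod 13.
M = 7 × 13 = 91. M₁ = 13, y₁ ≡ 6 mod 7. M₂ = 7, y₂ ≡ 2 mod 13. t = 5×13×6 + 3×7×2 ≡ 68 mod 91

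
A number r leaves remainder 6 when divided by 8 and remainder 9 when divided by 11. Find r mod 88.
M = 8 × 11 = 88. M₁ = 11, y₁ ≡ 3 mod 8. M₂ = 8, y₂ ≡ 7 mod 11. r = 6×11×3 + 9×8×7 ≡ 86 mod 88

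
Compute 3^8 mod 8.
By repeated squaring (mod 8): 3^{1}≡3, 3^{2}≡1, 3^{4}≡1, 3^{8}≡1. So 3^{8} ≡ 1 (mod 8)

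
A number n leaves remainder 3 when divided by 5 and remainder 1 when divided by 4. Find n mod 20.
M = 5 × 4 = 20. M₁ = 4, y₁ ≡ 4 mod 5. M₂ = 5, y₂ ≡ 1 mod 4. n = 3×4×4 + 1×5×1 ≡ 13 mod 20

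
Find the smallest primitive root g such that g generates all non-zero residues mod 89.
g = 3. Powers: [3, 9, 27, 81, 65, 17, ...] generates all 88 non-zero residues.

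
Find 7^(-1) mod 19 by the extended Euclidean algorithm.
Extended GCD: 7(-8) + 19(3) = 1. So 7^(-1) ≡ -8 ≡ 11 mod 19. Verify: 7 × 11 = 77 ≡ 1 mod 19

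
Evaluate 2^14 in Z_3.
Using Fermat: 2^{2} ≡ 1 (mod 3). 14 ≡ 0 (mod 2). So 2^{14} ≡ 2^{0} ≡ 1 (mod 3)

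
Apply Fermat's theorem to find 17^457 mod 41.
By Fermat: 17^{40} ≡ 1 mod 41. 457 ≡ 17 mod 40. So 17^{457} ≡ 17^{17} ≡ 6 mod 41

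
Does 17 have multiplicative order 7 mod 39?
Powers of 17 mod 39: 17^1≡17, 17^2≡16, 17^3≡38, 17^4≡22, 17^5≡23, 17^6≡1. Already 17^6≡1, so the order is 6 < 7. No, the actual order is 6.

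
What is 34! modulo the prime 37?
(36)! = (34)! × (35) × (36) ≡ -1 mod 37. So (34)! ≡ -1 × [(36)(35)]^(-1) ≡ 18 mod 37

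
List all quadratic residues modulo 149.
Quadratic residues modulo 149: {1, 4, 5, 6, 7, 9, 16, 17, 19, 20, 22, 24, 25, 26, 28, 29, 30, 31, 33, 35, 36, 37, 39, 42, 45, 46, 47, 49, 53, 54, 61, 63, 64, 67, 68, 69, 73, 76, 80, 81, 82, 85, 86, 88, 95, 96, 100, 102, 103, 104, 107, 110, 112, 113, 114, 116, 118, 119, 120, 121, 123, 124, 125, 127, 129, 130, 132, 133, 140, 142, 143, 144, 145, 148}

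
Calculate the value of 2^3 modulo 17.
2^{3} = 8 ≡ 8 mod 17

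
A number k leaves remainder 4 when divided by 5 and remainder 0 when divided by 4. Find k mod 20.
M = 5 × 4 = 20. M₁ = 4, y₁ ≡ 4 mod 5. M₂ = 5, y₂ ≡ 1 mod 4. k = 4×4×4 + 0×5×1 ≡ 4 mod 20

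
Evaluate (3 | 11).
(3/11) = 3^{5} mod 11 = 1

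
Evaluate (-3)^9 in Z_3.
By repeated squaring (mod 3): (-3)^{1}≡0, (-3)^{2}≡0, (-3)^{4}≡0, (-3)^{8}≡0. Then (-3)^{9} = (-3)^{8+1} ≡ 0 × 0 ≡ 0 (mod 3)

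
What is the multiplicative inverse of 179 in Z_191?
Since 191 is prime, by Fermat 179^(-1) ≡ 179^{189} ≡ 175 mod 191. Verify: 179 × 175 = 31325 ≡ 1 mod 191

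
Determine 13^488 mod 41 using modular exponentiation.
Using Fermat: 13^{40} ≡ 1 (mod 41). 488 ≡ 8 (mod 40). So 13^{488} ≡ 13^{8} ≡ 10 (mod 41)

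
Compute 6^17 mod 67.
By repeated squaring mod 67: 6^{1}≡6, 6^{2}≡36, 6^{4}≡23, 6^{8}≡60, 6^{16}≡49. Then 6^{17} = 6^{16+1} ≡ 49 × 6 ≡ 26 mod 67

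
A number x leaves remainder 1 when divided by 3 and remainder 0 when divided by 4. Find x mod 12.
M = 3 × 4 = 12. M₁ = 4, y₁ ≡ 1 mod 3. M₂ = 3, y₂ ≡ 3 mod 4. x = 1×4×1 + 0×3×3 ≡ 4 mod 12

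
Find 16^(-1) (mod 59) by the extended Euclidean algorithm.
Extended GCD: 16(-11) + 59(3) = 1. So 16^(-1) ≡ -11 ≡ 48 (mod 59). Verify: 16 × 48 = 768 ≡ 1 (mod 59)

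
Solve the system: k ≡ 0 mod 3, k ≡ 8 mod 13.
M = 3 × 13 = 39. M₁ = 13, y₁ ≡ 1 mod 3. M₂ = 3, y₂ ≡ 9 mod 13. k = 0×13×1 + 8×3×9 ≡ 21 mod 39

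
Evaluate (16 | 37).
(16/37) = 16^{18} mod 37 = 1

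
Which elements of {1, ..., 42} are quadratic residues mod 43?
QRs mod 43: {1, 4, 6, 9, 10, 11, 13, 14, 15, 16, 17, 21, 23, 24, 25, 31, 35, 36, 38, 40, 41}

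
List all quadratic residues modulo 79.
QRs mod 79: {1, 2, 4, 5, 8, 9, 10, 11, 13, 16, 18, 19, 20, 21, 22, 23, 25, 26, 31, 32, 36, 38, 40, 42, 44, 45, 46, 49, 50, 51, 52, 55, 62, 64, 65, 67, 72, 73, 76}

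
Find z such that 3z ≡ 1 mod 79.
Since 79 is prime, by Fermat 3^(-1) ≡ 3^{77} ≡ 53 mod 79. Verify: 3 × 53 = 159 ≡ 1 mod 79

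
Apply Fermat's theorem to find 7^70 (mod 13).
By Fermat: 7^{12} ≡ 1 (mod 13). 70 = 5×12 + 10. So 7^{70} ≡ 7^{10} ≡ 4 (mod 13)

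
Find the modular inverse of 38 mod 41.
Since 41 is prime, by Fermat 38^(-1) ≡ 38^{39} ≡ 27 (mod 41). Verify: 38 × 27 = 1026 ≡ 1 (mod 41)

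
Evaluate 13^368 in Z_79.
Using Fermat: 13^{78} ≡ 1 mod 79. 368 ≡ 56 mod 78. So 13^{368} ≡ 13^{56} ≡ 19 mod 79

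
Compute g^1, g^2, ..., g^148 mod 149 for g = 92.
92^1, 92^2, ..., 92^{148} mod 149: [92, 120, 14, 96, 41, 47, 3, 127, 62, 42, 139, 123, 141, 9, 83, 37, 126, 119, 71, 125, 27, 100, 111, 80, 59, 64, 77, 81, 2, 35, 91, 28, 43, 82, 94, 6, 105, 124, 84, 129, 97, 133, 18, 17, 74, 103, 89, 142, 101, 54, 51, 73, 11, 118, 128, 5, 13, 4, 70, 33, 56, 86, 15, 39, 12, 61, 99, 19, 109, 45, 117, 36, 34, 148, 57, 29, 135, 53, 108, 102, 146, 22, 87, 107, 10, 26, 8, 140, 66, 112, 23, 30, 78, 24, 122, 49, 38, 69, 90, 85, 72, 68, 147, 114, 58, 121, 106, 67, 55, 143, 44, 25, 65, 20, 52, 16, 131, 132, 75, 46, 60, 7, 48, 95, 98, 76, 138, 31, 21, 144, 136, 145, 79, 116, 93, 63, 134, 110, 137, 88, 50, 130, 40, 104, 32, 113, 115, 1]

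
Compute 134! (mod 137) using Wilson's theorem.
(136)! = (134)! × (135) × (136) ≡ -1 (mod 137). So (134)! ≡ -1 × [(136)(135)]^(-1) ≡ 68 (mod 137)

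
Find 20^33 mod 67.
By repeated squaring mod 67: 20^{1}≡20, 20^{2}≡65, 20^{4}≡4, 20^{8}≡16, 20^{16}≡55, 20^{32}≡10. Then 20^{33} = 20^{32+1} ≡ 10 × 20 ≡ 66 mod 67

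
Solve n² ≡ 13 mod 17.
The square roots of 13 mod 17 are 8 and 9. Verify: 8² = 64 ≡ 13 mod 17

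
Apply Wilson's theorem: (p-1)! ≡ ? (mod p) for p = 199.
By Wilson's theorem, (198)! ≡ -1 ≡ 198 mod 199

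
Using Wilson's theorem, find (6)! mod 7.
By Wilson's theorem, (6)! ≡ -1 ≡ 6 (mod 7)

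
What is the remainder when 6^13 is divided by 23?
By repeated squaring (mod 23): 6^{1}≡6, 6^{2}≡13, 6^{4}≡8, 6^{8}≡18. Then 6^{13} = 6^{8+4+1} ≡ 18 × 8 × 6 ≡ 13 (mod 23)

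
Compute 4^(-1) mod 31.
Since 31 is prime, by Fermat 4^(-1) ≡ 4^{29} ≡ 8 mod 31. Verify: 4 × 8 = 32 ≡ 1 mod 31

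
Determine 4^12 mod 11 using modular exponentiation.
Using Fermat: 4^{10} ≡ 1 (mod 11). 12 ≡ 2 (mod 10). So 4^{12} ≡ 4^{2} ≡ 5 (mod 11)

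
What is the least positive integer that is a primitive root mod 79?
g = 3. For each prime q|78: 3^{39}≡78, 3^{26}≡23, 3^{6}≡18, none ≡ 1, so ord_79(3) = 78 and 3 is a primitive root.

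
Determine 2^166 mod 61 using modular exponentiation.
Using Fermat: 2^{60} ≡ 1 mod 61. 166 ≡ 46 mod 60. So 2^{166} ≡ 2^{46} ≡ 39 mod 61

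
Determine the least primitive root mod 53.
g = 2. Powers: [2, 4, 8, 16, 32, 11, 22, 44, 35, ...] generates all 52 non-zero residues.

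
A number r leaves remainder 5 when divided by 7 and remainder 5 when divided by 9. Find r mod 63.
M = 7 × 9 = 63. M₁ = 9, y₁ ≡ 4 mod 7. M₂ = 7, y₂ ≡ 4 mod 9. r = 5×9×4 + 5×7×4 ≡ 5 mod 63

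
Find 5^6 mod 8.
By repeated squaring mod 8: 5^{1}≡5, 5^{2}≡1, 5^{4}≡1. Then 5^{6} = 5^{4+2} ≡ 1 × 1 ≡ 1 mod 8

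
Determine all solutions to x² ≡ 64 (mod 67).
The square roots of 64 mod 67 are 59 and 8. Verify: 59² = 3481 ≡ 64 (mod 67)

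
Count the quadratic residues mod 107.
The squaring map on Z_107* is 2-to-1, so there are (106)/2 = 53 QRs.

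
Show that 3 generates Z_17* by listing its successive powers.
3^1, 3^2, ..., 3^{16} mod 17: [3, 9, 10, 13, 5, 15, 11, 16, 14, 8, 7, 4, 12, 2, 6, 1]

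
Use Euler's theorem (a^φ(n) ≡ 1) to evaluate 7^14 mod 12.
By Euler: 7^{4} ≡ 1 (mod 12) since gcd(7, 12) = 1. 14 = 3×4 + 2. So 7^{14} ≡ 7^{2} ≡ 1 (mod 12)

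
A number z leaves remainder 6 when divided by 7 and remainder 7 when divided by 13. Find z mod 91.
M = 7 × 13 = 91. M₁ = 13, y₁ ≡ 6 mod 7. M₂ = 7, y₂ ≡ 2 mod 13. z = 6×13×6 + 7×7×2 ≡ 20 mod 91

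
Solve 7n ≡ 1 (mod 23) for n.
Since 23 is prime, by Fermat 7^(-1) ≡ 7^{21} ≡ 10 (mod 23). Verify: 7 × 10 = 70 ≡ 1 (mod 23)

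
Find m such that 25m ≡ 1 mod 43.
Since 43 is prime, by Fermat 25^(-1) ≡ 25^{41} ≡ 31 mod 43. Verify: 25 × 31 = 775 ≡ 1 mod 43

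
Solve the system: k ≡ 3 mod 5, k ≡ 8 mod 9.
M = 5 × 9 = 45. M₁ = 9, y₁ ≡ 4 mod 5. M₂ = 5, y₂ ≡ 2 mod 9. k = 3×9×4 + 8×5×2 ≡ 8 mod 45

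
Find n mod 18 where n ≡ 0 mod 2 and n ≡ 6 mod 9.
M = 2 × 9 = 18. M₁ = 9, y₁ ≡ 1 mod 2. M₂ = 2, y₂ ≡ 5 mod 9. n = 0×9×1 + 6×2×5 ≡ 6 mod 18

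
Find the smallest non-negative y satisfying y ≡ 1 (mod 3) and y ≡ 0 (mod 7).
M = 3 × 7 = 21. M₁ = 7, y₁ ≡ 1 (mod 3). M₂ = 3, y₂ ≡ 5 (mod 7). y = 1×7×1 + 0×3×5 ≡ 7 (mod 21)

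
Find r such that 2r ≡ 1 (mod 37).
Since 37 is prime, by Fermat 2^(-1) ≡ 2^{35} ≡ 19 (mod 37). Verify: 2 × 19 = 38 ≡ 1 (mod 37)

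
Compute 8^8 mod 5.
Using Fermat: 8^{4} ≡ 1 (mod 5). 8 ≡ 0 (mod 4). So 8^{8} ≡ 8^{0} ≡ 1 (mod 5)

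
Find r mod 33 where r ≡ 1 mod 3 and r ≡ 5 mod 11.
M = 3 × 11 = 33. M₁ = 11, y₁ ≡ 2 mod 3. M₂ = 3, y₂ ≡ 4 mod 11. r = 1×11×2 + 5×3×4 ≡ 16 mod 33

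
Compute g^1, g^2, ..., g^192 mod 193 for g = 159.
159^1, 159^2, ..., 159^{192} mod 193: [159, 191, 68, 4, 57, 185, 79, 16, 35, 161, 123, 64, 140, 65, 106, 63, 174, 67, 38, 59, 117, 75, 152, 43, 82, 107, 29, 172, 135, 42, 116, 109, 154, 168, 78, 50, 37, 93, 119, 7, 148, 179, 90, 28, 13, 137, 167, 112, 52, 162, 89, 62, 15, 69, 163, 55, 60, 83, 73, 27, 47, 139, 99, 108, 188, 170, 10, 46, 173, 101, 40, 184, 113, 18, 160, 157, 66, 72, 61, 49, 71, 95, 51, 3, 91, 187, 11, 12, 171, 169, 44, 48, 105, 97, 176, 192, 34, 2, 125, 189, 136, 8, 114, 177, 158, 32, 70, 129, 53, 128, 87, 130, 19, 126, 155, 134, 76, 118, 41, 150, 111, 86, 164, 21, 58, 151, 77, 84, 39, 25, 115, 143, 156, 100, 74, 186, 45, 14, 103, 165, 180, 56, 26, 81, 141, 31, 104, 131, 178, 124, 30, 138, 133, 110, 120, 166, 146, 54, 94, 85, 5, 23, 183, 147, 20, 92, 153, 9, 80, 175, 33, 36, 127, 121, 132, 144, 122, 98, 142, 190, 102, 6, 182, 181, 22, 24, 149, 145, 88, 96, 17, 1]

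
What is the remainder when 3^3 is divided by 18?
3^{3} = 27 ≡ 9 mod 18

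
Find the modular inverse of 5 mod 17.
Since 17 is prime, by Fermat 5^(-1) ≡ 5^{15} ≡ 7 (mod 17). Verify: 5 × 7 = 35 ≡ 1 (mod 17)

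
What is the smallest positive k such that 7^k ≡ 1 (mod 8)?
Powers of 7 mod 8: 7^1≡7, 7^2≡1. Order = 2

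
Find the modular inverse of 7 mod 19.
Since 19 is prime, by Fermat 7^(-1) ≡ 7^{17} ≡ 11 (mod 19). Verify: 7 × 11 = 77 ≡ 1 (mod 19)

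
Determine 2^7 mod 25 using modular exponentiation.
By repeated squaring mod 25: 2^{1}≡2, 2^{2}≡4, 2^{4}≡16. Then 2^{7} = 2^{4+2+1} ≡ 16 × 4 × 2 ≡ 3 mod 25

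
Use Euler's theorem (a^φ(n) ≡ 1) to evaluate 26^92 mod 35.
By Euler: 26^{24} ≡ 1 (mod 35) since gcd(26, 35) = 1. 92 = 3×24 + 20. So 26^{92} ≡ 26^{20} ≡ 11 (mod 35)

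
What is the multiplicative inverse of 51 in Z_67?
Since 67 is prime, by Fermat 51^(-1) ≡ 51^{65} ≡ 46 (mod 67). Verify: 51 × 46 = 2346 ≡ 1 (mod 67)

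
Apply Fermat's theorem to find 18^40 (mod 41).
By Fermat's Little Theorem, 18^{40} ≡ 1 (mod 41) since 41 is prime and gcd(18, 41) = 1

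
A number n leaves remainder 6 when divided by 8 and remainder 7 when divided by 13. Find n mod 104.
M = 8 × 13 = 104. M₁ = 13, y₁ ≡ 5 mod 8. M₂ = 8, y₂ ≡ 5 mod 13. n = 6×13×5 + 7×8×5 ≡ 46 mod 104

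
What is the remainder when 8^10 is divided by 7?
Using Fermat: 8^{6} ≡ 1 (mod 7). 10 ≡ 4 (mod 6). So 8^{10} ≡ 8^{4} ≡ 1 (mod 7)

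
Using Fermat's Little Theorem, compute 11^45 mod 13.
By Fermat: 11^{12} ≡ 1 mod 13. 45 = 3×12 + 9. So 11^{45} ≡ 11^{9} ≡ 8 mod 13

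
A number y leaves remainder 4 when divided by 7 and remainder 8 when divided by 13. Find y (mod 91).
M = 7 × 13 = 91. M₁ = 13, y₁ ≡ 6 (mod 7). M₂ = 7, y₂ ≡ 2 (mod 13). y = 4×13×6 + 8×7×2 ≡ 60 (mod 91)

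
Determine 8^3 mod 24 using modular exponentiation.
8^{3} = 512 ≡ 8 mod 24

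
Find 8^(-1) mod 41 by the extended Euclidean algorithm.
Extended GCD: 8(-5) + 41(1) = 1. So 8^(-1) ≡ -5 ≡ 36 mod 41. Verify: 8 × 36 = 288 ≡ 1 mod 41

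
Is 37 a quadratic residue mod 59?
By Euler's criterion: 37^{29} ≡ 58 mod 59. Since this equals -1 (≡ 58), 37 is not a QR.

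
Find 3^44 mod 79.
By repeated squaring mod 79: 3^{1}≡3, 3^{2}≡9, 3^{4}≡2, 3^{8}≡4, 3^{16}≡16, 3^{32}≡19. Then 3^{44} = 3^{32+8+4} ≡ 19 × 4 × 2 ≡ 73 mod 79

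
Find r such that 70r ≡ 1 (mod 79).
Since 79 is prime, by Fermat 70^(-1) ≡ 70^{77} ≡ 35 (mod 79). Verify: 70 × 35 = 2450 ≡ 1 (mod 79)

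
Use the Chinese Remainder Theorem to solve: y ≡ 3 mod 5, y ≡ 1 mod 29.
M = 5 × 29 = 145. M₁ = 29, y₁ ≡ 4 mod 5. M₂ = 5, y₂ ≡ 6 mod 29. y = 3×29×4 + 1×5×6 ≡ 88 mod 145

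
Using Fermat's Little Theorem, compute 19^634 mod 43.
By Fermat: 19^{42} ≡ 1 (mod 43). 634 ≡ 4 (mod 42). So 19^{634} ≡ 19^{4} ≡ 31 (mod 43)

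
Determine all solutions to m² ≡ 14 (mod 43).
The square roots of 14 mod 43 are 10 and 33. Verify: 10² = 100 ≡ 14 (mod 43)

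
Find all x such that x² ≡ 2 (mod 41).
The square roots of 2 mod 41 are 17 and 24. Verify: 17² = 289 ≡ 2 (mod 41)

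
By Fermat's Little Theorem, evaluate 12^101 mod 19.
By Fermat: 12^{18} ≡ 1 (mod 19). 101 = 5×18 + 11. So 12^{101} ≡ 12^{11} ≡ 8 (mod 19)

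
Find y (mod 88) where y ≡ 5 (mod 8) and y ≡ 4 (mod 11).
M = 8 × 11 = 88. M₁ = 11, y₁ ≡ 3 (mod 8). M₂ = 8, y₂ ≡ 7 (mod 11). y = 5×11×3 + 4×8×7 ≡ 37 (mod 88)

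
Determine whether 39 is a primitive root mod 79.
ord_79(39) divides 78. For each prime q|78: 39^{39}≡78, 39^{26}≡55, 39^{6}≡21, none ≡ 1. So 39 has order 78 and is a primitive root mod 79.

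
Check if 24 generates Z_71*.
24^{35} ≡ 1 (mod 71) and 35 < 70, so ord_71(24) = 35 ≠ 70 and 24 is not a primitive root.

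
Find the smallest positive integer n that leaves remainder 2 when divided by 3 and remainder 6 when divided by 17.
M = 3 × 17 = 51. M₁ = 17, y₁ ≡ 2 (mod 3). M₂ = 3, y₂ ≡ 6 (mod 17). n = 2×17×2 + 6×3×6 ≡ 23 (mod 51)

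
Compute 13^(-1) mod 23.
Since 23 is prime, by Fermat 13^(-1) ≡ 13^{21} ≡ 16 mod 23. Verify: 13 × 16 = 208 ≡ 1 mod 23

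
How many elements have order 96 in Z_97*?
Number of primitive roots mod 97 = φ(p-1) = φ(96) = 32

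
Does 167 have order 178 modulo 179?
ord_179(167) divides 178. For each prime q|178: 167^{89}≡178, 167^{2}≡144, none ≡ 1. So 167 has order 178 and is a primitive root mod 179.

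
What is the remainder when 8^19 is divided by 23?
By repeated squaring (mod 23): 8^{1}≡8, 8^{2}≡18, 8^{4}≡2, 8^{8}≡4, 8^{16}≡16. Then 8^{19} = 8^{16+2+1} ≡ 16 × 18 × 8 ≡ 4 (mod 23)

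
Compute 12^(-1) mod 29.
Since 29 is prime, by Fermat 12^(-1) ≡ 12^{27} ≡ 17 mod 29. Verify: 12 × 17 = 204 ≡ 1 mod 29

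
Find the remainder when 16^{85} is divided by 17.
By Fermat: 16^{16} ≡ 1 mod 17. 85 = 5×16 + 5. So 16^{85} ≡ 16^{5} ≡ 16 mod 17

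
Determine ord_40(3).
Powers of 3 mod 40: 3^1≡3, 3^2≡9, 3^3≡27, 3^4≡1. Order = 4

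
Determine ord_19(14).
Powers of 14 mod 19: 14^1≡14, 14^2≡6, 14^3≡8, 14^4≡17, 14^5≡10, 14^6≡7, 14^7≡3, 14^8≡4, 14^9≡18, 14^10≡5, 14^11≡13, 14^12≡11, 14^13≡2, 14^14≡9, 14^15≡12, 14^16≡16, 14^17≡15, 14^18≡1. So the order of 14 is 18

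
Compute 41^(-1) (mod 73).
Since 73 is prime, by Fermat 41^(-1) ≡ 41^{71} ≡ 57 (mod 73). Verify: 41 × 57 = 2337 ≡ 1 (mod 73)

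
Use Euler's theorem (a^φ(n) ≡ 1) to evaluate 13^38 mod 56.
By Euler: 13^{24} ≡ 1 mod 56 since gcd(13, 56) = 1. 38 = 1×24 + 14. So 13^{38} ≡ 13^{14} ≡ 1 mod 56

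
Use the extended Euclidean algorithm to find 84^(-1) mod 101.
Extended GCD: 84(-6) + 101(5) = 1. So 84^(-1) ≡ -6 ≡ 95 mod 101. Verify: 84 × 95 = 7980 ≡ 1 mod 101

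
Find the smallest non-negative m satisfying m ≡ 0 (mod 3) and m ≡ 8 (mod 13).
M = 3 × 13 = 39. M₁ = 13, y₁ ≡ 1 (mod 3). M₂ = 3, y₂ ≡ 9 (mod 13). m = 0×13×1 + 8×3×9 ≡ 21 (mod 39)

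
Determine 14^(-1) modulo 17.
Since 17 is prime, by Fermat 14^(-1) ≡ 14^{15} ≡ 11 (mod 17). Verify: 14 × 11 = 154 ≡ 1 (mod 17)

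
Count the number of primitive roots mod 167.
Number of primitive roots mod 167 = φ(p-1) = φ(166) = 82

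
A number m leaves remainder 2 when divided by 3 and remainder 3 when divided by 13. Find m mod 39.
M = 3 × 13 = 39. M₁ = 13, y₁ ≡ 1 mod 3. M₂ = 3, y₂ ≡ 9 mod 13. m = 2×13×1 + 3×3×9 ≡ 29 mod 39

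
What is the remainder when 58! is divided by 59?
By Wilson's theorem, (58)! ≡ -1 ≡ 58 (mod 59)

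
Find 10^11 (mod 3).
Using Fermat: 10^{2} ≡ 1 (mod 3). 11 ≡ 1 (mod 2). So 10^{11} ≡ 10^{1} ≡ 1 (mod 3)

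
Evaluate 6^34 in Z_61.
By repeated squaring (mod 61): 6^{1}≡6, 6^{2}≡36, 6^{4}≡15, 6^{8}≡42, 6^{16}≡56, 6^{32}≡25. Then 6^{34} = 6^{32+2} ≡ 25 × 36 ≡ 46 (mod 61)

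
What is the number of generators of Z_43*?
A prime p has φ(p-1) primitive roots; here φ(42) = 12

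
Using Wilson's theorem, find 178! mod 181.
(180)! = (178)! × (179) × (180) ≡ -1 (mod 181). So (178)! ≡ -1 × [(180)(179)]^(-1) ≡ 90 (mod 181)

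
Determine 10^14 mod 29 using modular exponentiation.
By repeated squaring (mod 29): 10^{1}≡10, 10^{2}≡13, 10^{4}≡24, 10^{8}≡25. Then 10^{14} = 10^{8+4+2} ≡ 25 × 24 × 13 ≡ 28 (mod 29)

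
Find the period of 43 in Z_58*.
Powers of 43 mod 58: 43^1≡43, 43^2≡51, 43^3≡47, 43^4≡49, 43^5≡19, 43^6≡5, 43^7≡41, 43^8≡23, 43^9≡3, 43^10≡13, 43^11≡37, 43^12≡25, 43^13≡31, 43^14≡57, 43^15≡15, 43^16≡7, 43^17≡11, 43^18≡9, 43^19≡39, 43^20≡53, 43^21≡17, 43^22≡35, 43^23≡55, 43^24≡45, 43^25≡21, 43^26≡33, 43^27≡27, 43^28≡1. So the order of 43 is 28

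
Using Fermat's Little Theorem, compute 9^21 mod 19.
By Fermat: 9^{18} ≡ 1 (mod 19). So 9^{21} = 9^{18} · 9^{3} ≡ 9^{3} ≡ 7 (mod 19)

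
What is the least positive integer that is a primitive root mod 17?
g = 3. Powers: [3, 9, 10, 13, 5, 15, 11, 16, 14, 8, ...] generates all 16 non-zero residues.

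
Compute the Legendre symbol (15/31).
(15/31) = 15^{15} mod 31 = -1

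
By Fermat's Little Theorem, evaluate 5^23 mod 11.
By Fermat: 5^{10} ≡ 1 (mod 11). 23 = 2×10 + 3. So 5^{23} ≡ 5^{3} ≡ 4 (mod 11)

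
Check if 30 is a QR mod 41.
By Euler's criterion: 30^{20} ≡ 40 mod 41. Since this equals -1 (≡ 40), 30 is not a QR.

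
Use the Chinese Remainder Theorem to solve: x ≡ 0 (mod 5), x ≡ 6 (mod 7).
M = 5 × 7 = 35. M₁ = 7, y₁ ≡ 3 (mod 5). M₂ = 5, y₂ ≡ 3 (mod 7). x = 0×7×3 + 6×5×3 ≡ 20 (mod 35)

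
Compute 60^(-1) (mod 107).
Since 107 is prime, by Fermat 60^(-1) ≡ 60^{105} ≡ 66 (mod 107). Verify: 60 × 66 = 3960 ≡ 1 (mod 107)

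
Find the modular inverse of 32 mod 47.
Since 47 is prime, by Fermat 32^(-1) ≡ 32^{45} ≡ 25 mod 47. Verify: 32 × 25 = 800 ≡ 1 mod 47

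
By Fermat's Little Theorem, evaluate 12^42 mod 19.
By Fermat: 12^{18} ≡ 1 (mod 19). 42 = 2×18 + 6. So 12^{42} ≡ 12^{6} ≡ 1 (mod 19)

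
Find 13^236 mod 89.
Using Fermat: 13^{88} ≡ 1 mod 89. 236 ≡ 60 mod 88. So 13^{236} ≡ 13^{60} ≡ 87 mod 89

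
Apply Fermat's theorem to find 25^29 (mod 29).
By Fermat: 25^{28} ≡ 1 (mod 29). So 25^{29} = 25^{28} · 25^{1} ≡ 25^{1} ≡ 25 (mod 29)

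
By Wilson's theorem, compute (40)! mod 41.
By Wilson's theorem, (40)! ≡ -1 ≡ 40 mod 41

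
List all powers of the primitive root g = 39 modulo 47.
39^1, 39^2, ..., 39^{46} mod 47: [39, 17, 5, 7, 38, 25, 35, 2, 31, 34, 10, 14, 29, 3, 23, 4, 15, 21, 20, 28, 11, 6, 46, 8, 30, 42, 40, 9, 22, 12, 45, 16, 13, 37, 33, 18, 44, 24, 43, 32, 26, 27, 19, 36, 41, 1]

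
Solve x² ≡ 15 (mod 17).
The square roots of 15 mod 17 are 7 and 10. Verify: 7² = 49 ≡ 15 (mod 17)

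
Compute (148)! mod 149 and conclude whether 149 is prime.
(148)! mod 149 = 148. Since 148 ≡ -1 mod 149, 149 is prime.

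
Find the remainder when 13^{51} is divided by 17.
By Fermat: 13^{16} ≡ 1 (mod 17). 51 = 3×16 + 3. So 13^{51} ≡ 13^{3} ≡ 4 (mod 17)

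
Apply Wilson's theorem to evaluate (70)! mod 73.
(72)! = (70)! × (71) × (72) ≡ -1 (mod 73). So (70)! ≡ -1 × [(72)(71)]^(-1) ≡ 36 (mod 73)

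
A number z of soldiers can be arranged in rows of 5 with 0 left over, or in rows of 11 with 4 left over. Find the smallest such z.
M = 5 × 11 = 55. M₁ = 11, y₁ ≡ 1 mod 5. M₂ = 5, y₂ ≡ 9 mod 11. z = 0×11×1 + 4×5×9 ≡ 15 mod 55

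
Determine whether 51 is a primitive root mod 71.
51^{14} ≡ 1 (mod 71) and 14 < 70, so ord_71(51) = 14 ≠ 70 and 51 is not a primitive root.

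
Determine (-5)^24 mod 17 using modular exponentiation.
Using Fermat: (-5)^{16} ≡ 1 mod 17. 24 ≡ 8 mod 16. So (-5)^{24} ≡ (-5)^{8} ≡ 16 mod 17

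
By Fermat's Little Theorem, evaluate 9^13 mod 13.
By Fermat: 9^{12} ≡ 1 (mod 13). So 9^{13} = 9^{12} · 9^{1} ≡ 9^{1} ≡ 9 (mod 13)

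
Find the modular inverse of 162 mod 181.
Since 181 is prime, by Fermat 162^(-1) ≡ 162^{179} ≡ 19 mod 181. Verify: 162 × 19 = 3078 ≡ 1 mod 181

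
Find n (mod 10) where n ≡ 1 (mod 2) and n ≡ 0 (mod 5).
M = 2 × 5 = 10. M₁ = 5, y₁ ≡ 1 (mod 2). M₂ = 2, y₂ ≡ 3 (mod 5). n = 1×5×1 + 0×2×3 ≡ 5 (mod 10)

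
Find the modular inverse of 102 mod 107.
Since 107 is prime, by Fermat 102^(-1) ≡ 102^{105} ≡ 64 mod 107. Verify: 102 × 64 = 6528 ≡ 1 mod 107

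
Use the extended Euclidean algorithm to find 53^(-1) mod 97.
Extended GCD: 53(11) + 97(-6) = 1. So 53^(-1) ≡ 11 mod 97. Verify: 53 × 11 = 583 ≡ 1 mod 97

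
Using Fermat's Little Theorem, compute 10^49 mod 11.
By Fermat: 10^{10} ≡ 1 mod 11. 49 = 4×10 + 9. So 10^{49} ≡ 10^{9} ≡ 10 mod 11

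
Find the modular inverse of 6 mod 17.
Since 17 is prime, by Fermat 6^(-1) ≡ 6^{15} ≡ 3 (mod 17). Verify: 6 × 3 = 18 ≡ 1 (mod 17)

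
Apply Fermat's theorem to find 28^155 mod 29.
By Fermat: 28^{28} ≡ 1 mod 29. 155 = 5×28 + 15. So 28^{155} ≡ 28^{15} ≡ 28 mod 29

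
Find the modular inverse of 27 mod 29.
Since 29 is prime, by Fermat 27^(-1) ≡ 27^{27} ≡ 14 (mod 29). Verify: 27 × 14 = 378 ≡ 1 (mod 29)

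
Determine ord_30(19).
Powers of 19 mod 30: 19^1≡19, 19^2≡1. Order = 2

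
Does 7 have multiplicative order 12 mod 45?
Powers of 7 mod 45: 7^1≡7, 7^2≡4, 7^3≡28, 7^4≡16, 7^5≡22, 7^6≡19, 7^7≡43, 7^8≡31, 7^9≡37, 7^10≡34, 7^11≡13, 7^12≡1. First k with 7^k≡1 is k=12. Yes, ord_45(7) = 12.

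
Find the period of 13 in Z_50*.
Powers of 13 mod 50: 13^1≡13, 13^2≡19, 13^3≡47, 13^4≡11, 13^5≡43, 13^6≡9, 13^7≡17, 13^8≡21, 13^9≡23, 13^10≡49, 13^11≡37, 13^12≡31, 13^13≡3, 13^14≡39, 13^15≡7, 13^16≡41, 13^17≡33, 13^18≡29, 13^19≡27, 13^20≡1. ord_50(13) = 20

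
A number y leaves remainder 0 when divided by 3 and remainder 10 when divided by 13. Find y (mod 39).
M = 3 × 13 = 39. M₁ = 13, y₁ ≡ 1 (mod 3). M₂ = 3, y₂ ≡ 9 (mod 13). y = 0×13×1 + 10×3×9 ≡ 36 (mod 39)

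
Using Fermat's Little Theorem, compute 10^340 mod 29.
By Fermat: 10^{28} ≡ 1 mod 29. 340 ≡ 4 mod 28. So 10^{340} ≡ 10^{4} ≡ 24 mod 29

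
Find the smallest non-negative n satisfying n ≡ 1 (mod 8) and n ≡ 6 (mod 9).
M = 8 × 9 = 72. M₁ = 9, y₁ ≡ 1 (mod 8). M₂ = 8, y₂ ≡ 8 (mod 9). n = 1×9×1 + 6×8×8 ≡ 33 (mod 72)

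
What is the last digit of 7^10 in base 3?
Using Fermat: 7^{2} ≡ 1 mod 3. 10 ≡ 0 mod 2. So 7^{10} ≡ 7^{0} ≡ 1 mod 3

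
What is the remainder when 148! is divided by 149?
By Wilson's theorem, (148)! ≡ -1 ≡ 148 mod 149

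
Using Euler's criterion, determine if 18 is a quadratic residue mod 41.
By Euler's criterion: 18^{20} ≡ 1 (mod 41). Since this equals 1, 18 is a QR.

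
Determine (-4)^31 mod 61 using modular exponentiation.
By repeated squaring mod 61: (-4)^{1}≡57, (-4)^{2}≡16, (-4)^{4}≡12, (-4)^{8}≡22, (-4)^{16}≡57. Then (-4)^{31} = (-4)^{16+8+4+2+1} ≡ 57 × 22 × 12 × 16 × 57 ≡ 57 mod 61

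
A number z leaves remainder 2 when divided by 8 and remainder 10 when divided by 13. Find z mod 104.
M = 8 × 13 = 104. M₁ = 13, y₁ ≡ 5 mod 8. M₂ = 8, y₂ ≡ 5 mod 13. z = 2×13×5 + 10×8×5 ≡ 10 mod 104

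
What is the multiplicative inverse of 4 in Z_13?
Since 13 is prime, by Fermat 4^(-1) ≡ 4^{11} ≡ 10 mod 13. Verify: 4 × 10 = 40 ≡ 1 mod 13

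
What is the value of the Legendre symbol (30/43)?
(30/43) = 30^{21} mod 43 = -1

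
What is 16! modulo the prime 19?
(18)! = (16)! × (17) × (18) ≡ -1 mod 19. So (16)! ≡ -1 × [(18)(17)]^(-1) ≡ 9 mod 19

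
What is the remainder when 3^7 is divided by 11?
By repeated squaring (mod 11): 3^{1}≡3, 3^{2}≡9, 3^{4}≡4. Then 3^{7} = 3^{4+2+1} ≡ 4 × 9 × 3 ≡ 9 (mod 11)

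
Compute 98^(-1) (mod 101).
Since 101 is prime, by Fermat 98^(-1) ≡ 98^{99} ≡ 67 (mod 101). Verify: 98 × 67 = 6566 ≡ 1 (mod 101)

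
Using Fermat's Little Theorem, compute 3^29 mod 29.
By Fermat: 3^{28} ≡ 1 mod 29. So 3^{29} = 3^{28} · 3^{1} ≡ 3^{1} ≡ 3 mod 29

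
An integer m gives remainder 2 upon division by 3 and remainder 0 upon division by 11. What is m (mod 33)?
M = 3 × 11 = 33. M₁ = 11, y₁ ≡ 2 (mod 3). M₂ = 3, y₂ ≡ 4 (mod 11). m = 2×11×2 + 0×3×4 ≡ 11 (mod 33)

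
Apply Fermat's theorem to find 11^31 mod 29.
By Fermat: 11^{28} ≡ 1 mod 29. So 11^{31} = 11^{28} · 11^{3} ≡ 11^{3} ≡ 26 mod 29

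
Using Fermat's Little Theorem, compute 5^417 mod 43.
By Fermat: 5^{42} ≡ 1 mod 43. 417 ≡ 39 mod 42. So 5^{417} ≡ 5^{39} ≡ 32 mod 43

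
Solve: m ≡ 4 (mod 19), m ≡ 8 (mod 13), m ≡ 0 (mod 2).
M = 19 × 13 × 2 = 494. M₁ = 26, y₁ ≡ 11 (mod 19). M₂ = 38, y₂ ≡ 12 (mod 13). M₃ = 247, y₃ ≡ 1 (mod 2). m = 4×26×11 + 8×38×12 + 0×247×1 ≡ 346 (mod 494)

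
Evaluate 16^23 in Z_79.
By repeated squaring (mod 79): 16^{1}≡16, 16^{2}≡19, 16^{4}≡45, 16^{8}≡50, 16^{16}≡51. Then 16^{23} = 16^{16+4+2+1} ≡ 51 × 45 × 19 × 16 ≡ 31 (mod 79)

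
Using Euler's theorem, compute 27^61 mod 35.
By Euler: 27^{24} ≡ 1 (mod 35) since gcd(27, 35) = 1. 61 = 2×24 + 13. So 27^{61} ≡ 27^{13} ≡ 27 (mod 35)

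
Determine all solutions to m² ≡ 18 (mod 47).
The square roots of 18 mod 47 are 21 and 26. Verify: 21² = 441 ≡ 18 (mod 47)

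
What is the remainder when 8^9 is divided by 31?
By repeated squaring (mod 31): 8^{1}≡8, 8^{2}≡2, 8^{4}≡4, 8^{8}≡16. Then 8^{9} = 8^{8+1} ≡ 16 × 8 ≡ 4 (mod 31)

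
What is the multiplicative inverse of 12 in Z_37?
Since 37 is prime, by Fermat 12^(-1) ≡ 12^{35} ≡ 34 (mod 37). Verify: 12 × 34 = 408 ≡ 1 (mod 37)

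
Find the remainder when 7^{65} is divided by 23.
By Fermat: 7^{22} ≡ 1 mod 23. 65 = 2×22 + 21. So 7^{65} ≡ 7^{21} ≡ 10 mod 23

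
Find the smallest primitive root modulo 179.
g = 2. For each prime q|178: 2^{89}≡178, 2^{2}≡4, none ≡ 1, so ord_179(2) = 178 and 2 is a primitive root.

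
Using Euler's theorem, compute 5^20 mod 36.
By Euler: 5^{12} ≡ 1 (mod 36) since gcd(5, 36) = 1. 20 = 1×12 + 8. So 5^{20} ≡ 5^{8} ≡ 25 (mod 36)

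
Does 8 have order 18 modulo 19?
8^{6} ≡ 1 (mod 19) and 6 < 18, so ord_19(8) = 6 ≠ 18 and 8 is not a primitive root.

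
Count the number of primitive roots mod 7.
A prime p has φ(p-1) primitive roots; here φ(6) = 2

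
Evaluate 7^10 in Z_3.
Using Fermat: 7^{2} ≡ 1 mod 3. 10 ≡ 0 mod 2. So 7^{10} ≡ 7^{0} ≡ 1 mod 3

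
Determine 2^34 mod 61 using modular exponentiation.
By repeated squaring mod 61: 2^{1}≡2, 2^{2}≡4, 2^{4}≡16, 2^{8}≡12, 2^{16}≡22, 2^{32}≡57. Then 2^{34} = 2^{32+2} ≡ 57 × 4 ≡ 45 mod 61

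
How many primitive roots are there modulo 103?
There are φ(103-1) = φ(102) = 32 primitive roots modulo 103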